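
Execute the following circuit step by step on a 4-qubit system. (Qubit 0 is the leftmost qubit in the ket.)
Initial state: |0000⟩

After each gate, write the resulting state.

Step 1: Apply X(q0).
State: |1000⟩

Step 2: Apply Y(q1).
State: i|1100⟩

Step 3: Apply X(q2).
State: i|1110⟩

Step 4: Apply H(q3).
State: (1/√2)i|1110⟩ + (1/√2)i|1111⟩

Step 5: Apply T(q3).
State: (1/√2)i|1110⟩ + (-1/2 + (1/2)i)|1111⟩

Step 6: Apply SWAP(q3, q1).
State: (1/√2)i|1011⟩ + (-1/2 + (1/2)i)|1111⟩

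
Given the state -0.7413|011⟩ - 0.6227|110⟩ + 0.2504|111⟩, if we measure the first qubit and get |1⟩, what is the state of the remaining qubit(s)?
-0.9278|10⟩ + 0.3731|11⟩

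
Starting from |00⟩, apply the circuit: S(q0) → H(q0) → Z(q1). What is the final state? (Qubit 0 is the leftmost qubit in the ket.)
1/√2|00⟩ + 1/√2|10⟩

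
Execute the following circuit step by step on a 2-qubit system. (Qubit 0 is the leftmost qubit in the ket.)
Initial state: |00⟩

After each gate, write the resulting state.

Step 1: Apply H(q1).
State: 1/√2|00⟩ + 1/√2|01⟩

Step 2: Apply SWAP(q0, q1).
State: 1/√2|00⟩ + 1/√2|10⟩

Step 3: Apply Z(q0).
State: 1/√2|00⟩ - 1/√2|10⟩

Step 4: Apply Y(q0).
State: (1/√2)i|00⟩ + (1/√2)i|10⟩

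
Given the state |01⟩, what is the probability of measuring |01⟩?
1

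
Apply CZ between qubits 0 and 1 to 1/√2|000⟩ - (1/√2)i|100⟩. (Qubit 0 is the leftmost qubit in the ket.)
1/√2|000⟩ - (1/√2)i|100⟩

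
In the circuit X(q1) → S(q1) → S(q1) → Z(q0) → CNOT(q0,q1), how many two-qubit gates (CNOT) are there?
1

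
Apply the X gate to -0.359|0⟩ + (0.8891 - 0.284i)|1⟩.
(0.8891 - 0.284i)|0⟩ - 0.359|1⟩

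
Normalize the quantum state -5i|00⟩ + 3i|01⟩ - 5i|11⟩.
-0.6509i|00⟩ + 0.3906i|01⟩ - 0.6509i|11⟩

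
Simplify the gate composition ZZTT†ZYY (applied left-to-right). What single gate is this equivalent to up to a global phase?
Z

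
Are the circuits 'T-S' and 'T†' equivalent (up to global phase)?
No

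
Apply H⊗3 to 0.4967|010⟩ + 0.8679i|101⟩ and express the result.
(0.1756 + 0.3068i)|000⟩ + (0.1756 - 0.3068i)|001⟩ + (-0.1756 + 0.3068i)|010⟩ + (-0.1756 - 0.3068i)|011⟩ + (0.1756 - 0.3068i)|100⟩ + (0.1756 + 0.3068i)|101⟩ + (-0.1756 - 0.3068i)|110⟩ + (-0.1756 + 0.3068i)|111⟩

H⊗3 gives amp(|y⟩) = (1/2√2) Σ_x (−1)^(x·y) amp(|x⟩), where x·y is the number of positions in which both x and y have a 1.
|000⟩: (0.4967 + 0.8679i)/(2√2) = (0.1756 + 0.3068i)
|001⟩: (0.4967 - 0.8679i)/(2√2) = (0.1756 - 0.3068i)
|010⟩: (-0.4967 + 0.8679i)/(2√2) = (-0.1756 + 0.3068i)
|011⟩: (-0.4967 - 0.8679i)/(2√2) = (-0.1756 - 0.3068i)
|100⟩: (0.4967 - 0.8679i)/(2√2) = (0.1756 - 0.3068i)
|101⟩: (0.4967 + 0.8679i)/(2√2) = (0.1756 + 0.3068i)
|110⟩: (-0.4967 - 0.8679i)/(2√2) = (-0.1756 - 0.3068i)
|111⟩: (-0.4967 + 0.8679i)/(2√2) = (-0.1756 + 0.3068i)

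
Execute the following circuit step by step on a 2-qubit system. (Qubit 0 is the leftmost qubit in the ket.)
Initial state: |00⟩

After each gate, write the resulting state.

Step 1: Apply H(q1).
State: 1/√2|00⟩ + 1/√2|01⟩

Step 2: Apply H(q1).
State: |00⟩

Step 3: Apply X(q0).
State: |10⟩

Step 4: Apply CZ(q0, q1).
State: |10⟩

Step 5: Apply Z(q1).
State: |10⟩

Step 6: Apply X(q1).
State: |11⟩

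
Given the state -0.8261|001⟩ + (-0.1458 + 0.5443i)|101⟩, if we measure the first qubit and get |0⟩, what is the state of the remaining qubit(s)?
-|01⟩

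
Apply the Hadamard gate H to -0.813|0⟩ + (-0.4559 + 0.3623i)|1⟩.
(-0.8972 + 0.2562i)|0⟩ + (-0.2525 - 0.2562i)|1⟩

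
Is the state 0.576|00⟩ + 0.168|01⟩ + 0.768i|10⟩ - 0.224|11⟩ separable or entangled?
Entangled

Writing the state as a|00⟩ + b|01⟩ + c|10⟩ + d|11⟩, it is a product state iff ad − bc = 0.
Here (a, b, c, d) = (0.576, 0.168, 0.768i, -0.224): ad − bc = (0.576)(-0.224) − (0.168)(0.768i) = (-0.129 - 0.129i) ≠ 0, so the state is entangled.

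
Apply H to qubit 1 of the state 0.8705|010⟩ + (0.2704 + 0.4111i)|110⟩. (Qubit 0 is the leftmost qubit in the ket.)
0.6155|000⟩ - 0.6155|010⟩ + (0.1912 + 0.2907i)|100⟩ + (-0.1912 - 0.2907i)|110⟩

H on qubit 1 mixes each pair of kets that differ only in qubit 1: amplitudes (a, b) of (|…0…⟩, |…1…⟩) become ((a + b)/√2, (a − b)/√2). Kets absent from the input have amplitude 0.
(|000⟩, |010⟩): (a, b) = (0, 0.8705) → (0.6155, -0.6155)
(|100⟩, |110⟩): (a, b) = (0, (0.2704 + 0.4111i)) → ((0.1912 + 0.2907i), (-0.1912 - 0.2907i))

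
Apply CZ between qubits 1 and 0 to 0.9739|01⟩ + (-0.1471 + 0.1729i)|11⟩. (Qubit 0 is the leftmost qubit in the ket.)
0.9739|01⟩ + (0.1471 - 0.1729i)|11⟩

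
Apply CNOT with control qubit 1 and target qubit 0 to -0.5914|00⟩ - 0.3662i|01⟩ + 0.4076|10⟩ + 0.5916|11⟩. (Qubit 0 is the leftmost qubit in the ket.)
-0.5914|00⟩ + 0.5916|01⟩ + 0.4076|10⟩ - 0.3662i|11⟩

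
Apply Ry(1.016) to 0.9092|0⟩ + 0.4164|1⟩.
0.5918|0⟩ + 0.8061|1⟩

Ry(1.016) = [[cos(θ/2), −sin(θ/2)], [sin(θ/2), cos(θ/2)]]; θ = 1.016, cos(θ/2) ≈ 0.873719, sin(θ/2) ≈ 0.486431.
With a = amp(|0⟩) = 0.9092 and b = amp(|1⟩) = 0.4164:
new amp(|0⟩) = (0.873719)·a + (-0.486431)·b = 0.5918
new amp(|1⟩) = (0.486431)·a + (0.873719)·b = 0.8061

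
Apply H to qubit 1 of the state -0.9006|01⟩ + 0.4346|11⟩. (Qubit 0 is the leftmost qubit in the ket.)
-0.6368|00⟩ + 0.6368|01⟩ + 0.3073|10⟩ - 0.3073|11⟩

H on qubit 1 mixes each pair of kets that differ only in qubit 1: amplitudes (a, b) of (|…0…⟩, |…1…⟩) become ((a + b)/√2, (a − b)/√2). Kets absent from the input have amplitude 0.
(|00⟩, |01⟩): (a, b) = (0, -0.9006) → (-0.6368, 0.6368)
(|10⟩, |11⟩): (a, b) = (0, 0.4346) → (0.3073, -0.3073)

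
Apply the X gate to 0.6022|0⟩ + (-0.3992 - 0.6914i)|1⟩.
(-0.3992 - 0.6914i)|0⟩ + 0.6022|1⟩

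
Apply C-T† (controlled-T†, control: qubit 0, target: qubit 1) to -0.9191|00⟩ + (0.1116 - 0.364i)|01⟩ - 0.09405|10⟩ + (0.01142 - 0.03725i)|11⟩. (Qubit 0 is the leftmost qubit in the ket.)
-0.9191|00⟩ + (0.1116 - 0.364i)|01⟩ - 0.09405|10⟩ + (-0.01826 - 0.03441i)|11⟩

C-T† leaves the control-|0⟩ kets |00⟩, |01⟩ unchanged and applies T† to qubit 1 on the control-|1⟩ pair (|10⟩, |11⟩).
T† = [[1, 0], [0, (1/√2 - (1/√2)i)]].
With a = amp(|10⟩) = -0.09405 and b = amp(|11⟩) = (0.01142 - 0.03725i):
new amp(|10⟩) = (1)·a = -0.09405
new amp(|11⟩) = (1/√2 - (1/√2)i)·b = (-0.01826 - 0.03441i)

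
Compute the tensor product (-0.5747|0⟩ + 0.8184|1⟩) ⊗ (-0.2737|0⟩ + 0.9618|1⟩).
0.1573|00⟩ - 0.5527|01⟩ - 0.224|10⟩ + 0.7871|11⟩

amp(|b₁b₂…⟩) = product of the factor amplitudes for bits b₁, b₂, …; only kets whose every factor amplitude is nonzero survive.
|00⟩: (-0.5747)(-0.2737) = 0.1573
|01⟩: (-0.5747)(0.9618) = -0.5527
|10⟩: (0.8184)(-0.2737) = -0.224
|11⟩: (0.8184)(0.9618) = 0.7871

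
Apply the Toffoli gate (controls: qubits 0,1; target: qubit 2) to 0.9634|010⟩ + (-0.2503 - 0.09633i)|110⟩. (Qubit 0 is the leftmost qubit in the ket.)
0.9634|010⟩ + (-0.2503 - 0.09633i)|111⟩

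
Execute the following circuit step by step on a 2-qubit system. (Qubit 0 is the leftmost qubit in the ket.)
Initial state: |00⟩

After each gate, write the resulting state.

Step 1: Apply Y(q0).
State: i|10⟩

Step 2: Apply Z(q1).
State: i|10⟩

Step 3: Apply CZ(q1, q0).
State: i|10⟩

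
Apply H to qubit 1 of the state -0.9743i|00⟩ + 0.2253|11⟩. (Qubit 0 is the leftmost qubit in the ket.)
-0.6889i|00⟩ - 0.6889i|01⟩ + 0.1593|10⟩ - 0.1593|11⟩

H on qubit 1 mixes each pair of kets that differ only in qubit 1: amplitudes (a, b) of (|…0…⟩, |…1…⟩) become ((a + b)/√2, (a − b)/√2). Kets absent from the input have amplitude 0.
(|00⟩, |01⟩): (a, b) = (-0.9743i, 0) → (-0.6889i, -0.6889i)
(|10⟩, |11⟩): (a, b) = (0, 0.2253) → (0.1593, -0.1593)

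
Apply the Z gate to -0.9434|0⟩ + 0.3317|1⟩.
-0.9434|0⟩ - 0.3317|1⟩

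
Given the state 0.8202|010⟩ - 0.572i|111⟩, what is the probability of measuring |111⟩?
0.3272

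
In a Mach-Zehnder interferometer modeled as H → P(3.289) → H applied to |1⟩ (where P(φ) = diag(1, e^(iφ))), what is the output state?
(0.9946 + 0.07344i)|0⟩ + (0.005422 - 0.07344i)|1⟩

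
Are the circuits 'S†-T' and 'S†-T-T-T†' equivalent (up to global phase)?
Yes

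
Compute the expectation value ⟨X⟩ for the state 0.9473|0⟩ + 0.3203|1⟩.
0.6068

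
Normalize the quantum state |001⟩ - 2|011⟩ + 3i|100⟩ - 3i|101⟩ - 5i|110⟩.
0.1443|001⟩ - 0.2887|011⟩ + 0.433i|100⟩ - 0.433i|101⟩ - 0.7217i|110⟩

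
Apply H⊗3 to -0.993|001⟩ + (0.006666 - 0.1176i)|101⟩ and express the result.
(-0.3487 - 0.04158i)|000⟩ + (0.3487 + 0.04158i)|001⟩ + (-0.3487 - 0.04158i)|010⟩ + (0.3487 + 0.04158i)|011⟩ + (-0.3534 + 0.04158i)|100⟩ + (0.3534 - 0.04158i)|101⟩ + (-0.3534 + 0.04158i)|110⟩ + (0.3534 - 0.04158i)|111⟩

H⊗3 gives amp(|y⟩) = (1/2√2) Σ_x (−1)^(x·y) amp(|x⟩), where x·y is the number of positions in which both x and y have a 1.
|000⟩: (-0.993 + (0.006666 - 0.1176i))/(2√2) = (-0.3487 - 0.04158i)
|001⟩: (0.993 - (0.006666 - 0.1176i))/(2√2) = (0.3487 + 0.04158i)
|010⟩: (-0.993 + (0.006666 - 0.1176i))/(2√2) = (-0.3487 - 0.04158i)
|011⟩: (0.993 - (0.006666 - 0.1176i))/(2√2) = (0.3487 + 0.04158i)
|100⟩: (-0.993 - (0.006666 - 0.1176i))/(2√2) = (-0.3534 + 0.04158i)
|101⟩: (0.993 + (0.006666 - 0.1176i))/(2√2) = (0.3534 - 0.04158i)
|110⟩: (-0.993 - (0.006666 - 0.1176i))/(2√2) = (-0.3534 + 0.04158i)
|111⟩: (0.993 + (0.006666 - 0.1176i))/(2√2) = (0.3534 - 0.04158i)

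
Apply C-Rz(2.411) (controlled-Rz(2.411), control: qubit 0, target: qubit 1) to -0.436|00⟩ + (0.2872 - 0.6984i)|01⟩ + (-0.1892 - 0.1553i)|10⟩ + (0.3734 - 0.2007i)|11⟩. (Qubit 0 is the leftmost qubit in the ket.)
-0.436|00⟩ + (0.2872 - 0.6984i)|01⟩ + (-0.2126 + 0.1212i)|10⟩ + (0.3208 + 0.2771i)|11⟩

C-Rz(2.411) leaves the control-|0⟩ kets |00⟩, |01⟩ unchanged and applies Rz(2.411) to qubit 1 on the control-|1⟩ pair (|10⟩, |11⟩).
Rz(2.411) = [[e^(−iθ/2), 0], [0, e^(iθ/2)]] with e^(±iθ/2) = cos(θ/2) ± i·sin(θ/2); θ = 2.411, cos(θ/2) ≈ 0.357226, sin(θ/2) ≈ 0.934018.
With a = amp(|10⟩) = (-0.1892 - 0.1553i) and b = amp(|11⟩) = (0.3734 - 0.2007i):
new amp(|10⟩) = (0.357226 - 0.934018i)·a = (-0.2126 + 0.1212i)
new amp(|11⟩) = (0.357226 + 0.934018i)·b = (0.3208 + 0.2771i)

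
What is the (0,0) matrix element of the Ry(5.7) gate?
-0.9578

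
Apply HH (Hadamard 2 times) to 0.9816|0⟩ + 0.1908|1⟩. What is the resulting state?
0.9816|0⟩ + 0.1908|1⟩

H² = I, so an even number of Hadamards cancels: H^2 = I and the state is unchanged.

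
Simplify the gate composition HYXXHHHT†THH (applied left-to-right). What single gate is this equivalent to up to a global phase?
Y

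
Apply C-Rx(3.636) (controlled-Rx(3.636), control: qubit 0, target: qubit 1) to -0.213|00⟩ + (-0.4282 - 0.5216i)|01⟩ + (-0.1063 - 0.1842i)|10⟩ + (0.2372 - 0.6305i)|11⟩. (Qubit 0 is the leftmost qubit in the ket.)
-0.213|00⟩ + (-0.4282 - 0.5216i)|01⟩ + (-0.5853 - 0.1849i)|10⟩ + (-0.2366 + 0.2573i)|11⟩

C-Rx(3.636) leaves the control-|0⟩ kets |00⟩, |01⟩ unchanged and applies Rx(3.636) to qubit 1 on the control-|1⟩ pair (|10⟩, |11⟩).
Rx(3.636) = [[cos(θ/2), −i·sin(θ/2)], [−i·sin(θ/2), cos(θ/2)]]; θ = 3.636, cos(θ/2) ≈ -0.244694, sin(θ/2) ≈ 0.9696.
With a = amp(|10⟩) = (-0.1063 - 0.1842i) and b = amp(|11⟩) = (0.2372 - 0.6305i):
new amp(|10⟩) = (-0.244694)·a + (-0.9696i)·b = (-0.5853 - 0.1849i)
new amp(|11⟩) = (-0.9696i)·a + (-0.244694)·b = (-0.2366 + 0.2573i)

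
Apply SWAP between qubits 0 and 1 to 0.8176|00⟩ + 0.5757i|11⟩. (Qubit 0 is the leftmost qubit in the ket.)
0.8176|00⟩ + 0.5757i|11⟩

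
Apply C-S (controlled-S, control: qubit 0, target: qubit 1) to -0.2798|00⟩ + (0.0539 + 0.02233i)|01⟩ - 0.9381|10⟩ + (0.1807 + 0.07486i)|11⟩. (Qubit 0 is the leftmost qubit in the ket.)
-0.2798|00⟩ + (0.0539 + 0.02233i)|01⟩ - 0.9381|10⟩ + (-0.07486 + 0.1807i)|11⟩

C-S leaves the control-|0⟩ kets |00⟩, |01⟩ unchanged and applies S to qubit 1 on the control-|1⟩ pair (|10⟩, |11⟩).
S = [[1, 0], [0, i]].
With a = amp(|10⟩) = -0.9381 and b = amp(|11⟩) = (0.1807 + 0.07486i):
new amp(|10⟩) = (1)·a = -0.9381
new amp(|11⟩) = (i)·b = (-0.07486 + 0.1807i)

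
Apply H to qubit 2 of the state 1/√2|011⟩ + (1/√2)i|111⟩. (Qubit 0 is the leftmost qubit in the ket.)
1/2|010⟩ - 1/2|011⟩ + (1/2)i|110⟩ - (1/2)i|111⟩

H on qubit 2 mixes each pair of kets that differ only in qubit 2: amplitudes (a, b) of (|…0…⟩, |…1…⟩) become ((a + b)/√2, (a − b)/√2). Kets absent from the input have amplitude 0.
(|010⟩, |011⟩): (a, b) = (0, 1/√2) → (1/2, -1/2)
(|110⟩, |111⟩): (a, b) = (0, (1/√2)i) → ((1/2)i, -(1/2)i)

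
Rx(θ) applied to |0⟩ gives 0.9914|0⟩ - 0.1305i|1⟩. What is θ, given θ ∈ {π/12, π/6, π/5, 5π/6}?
π/12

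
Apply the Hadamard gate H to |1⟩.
1/√2|0⟩ - 1/√2|1⟩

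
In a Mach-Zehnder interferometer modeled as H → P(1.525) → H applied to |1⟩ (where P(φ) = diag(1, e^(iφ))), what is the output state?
(0.4771 - 0.4995i)|0⟩ + (0.5229 + 0.4995i)|1⟩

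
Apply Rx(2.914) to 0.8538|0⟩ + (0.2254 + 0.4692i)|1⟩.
(0.5631 - 0.2239i)|0⟩ + (0.02559 - 0.795i)|1⟩

Rx(2.914) = [[cos(θ/2), −i·sin(θ/2)], [−i·sin(θ/2), cos(θ/2)]]; θ = 2.914, cos(θ/2) ≈ 0.113551, sin(θ/2) ≈ 0.993532.
With a = amp(|0⟩) = 0.8538 and b = amp(|1⟩) = (0.2254 + 0.4692i):
new amp(|0⟩) = (0.113551)·a + (-0.993532i)·b = (0.5631 - 0.2239i)
new amp(|1⟩) = (-0.993532i)·a + (0.113551)·b = (0.02559 - 0.795i)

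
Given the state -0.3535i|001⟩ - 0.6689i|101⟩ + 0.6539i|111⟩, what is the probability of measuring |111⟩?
0.4276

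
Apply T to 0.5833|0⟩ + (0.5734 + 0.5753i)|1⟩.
0.5833|0⟩ + (-0.001344 + 0.8123i)|1⟩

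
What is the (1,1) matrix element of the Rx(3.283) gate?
-0.07064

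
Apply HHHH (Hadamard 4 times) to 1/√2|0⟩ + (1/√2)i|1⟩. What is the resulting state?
1/√2|0⟩ + (1/√2)i|1⟩

H² = I, so an even number of Hadamards cancels: H^4 = I and the state is unchanged.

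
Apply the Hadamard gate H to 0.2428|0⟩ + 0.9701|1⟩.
0.8576|0⟩ - 0.5143|1⟩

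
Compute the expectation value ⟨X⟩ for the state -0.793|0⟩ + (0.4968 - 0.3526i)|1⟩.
-0.7879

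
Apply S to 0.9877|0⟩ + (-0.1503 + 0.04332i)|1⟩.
0.9877|0⟩ + (-0.04332 - 0.1503i)|1⟩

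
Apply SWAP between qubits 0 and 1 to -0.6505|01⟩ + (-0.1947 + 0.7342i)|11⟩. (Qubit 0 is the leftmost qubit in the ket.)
-0.6505|10⟩ + (-0.1947 + 0.7342i)|11⟩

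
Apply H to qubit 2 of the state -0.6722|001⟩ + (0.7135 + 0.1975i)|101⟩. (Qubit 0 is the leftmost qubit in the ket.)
-0.4753|000⟩ + 0.4753|001⟩ + (0.5045 + 0.1397i)|100⟩ + (-0.5045 - 0.1397i)|101⟩

H on qubit 2 mixes each pair of kets that differ only in qubit 2: amplitudes (a, b) of (|…0…⟩, |…1…⟩) become ((a + b)/√2, (a − b)/√2). Kets absent from the input have amplitude 0.
(|000⟩, |001⟩): (a, b) = (0, -0.6722) → (-0.4753, 0.4753)
(|100⟩, |101⟩): (a, b) = (0, (0.7135 + 0.1975i)) → ((0.5045 + 0.1397i), (-0.5045 - 0.1397i))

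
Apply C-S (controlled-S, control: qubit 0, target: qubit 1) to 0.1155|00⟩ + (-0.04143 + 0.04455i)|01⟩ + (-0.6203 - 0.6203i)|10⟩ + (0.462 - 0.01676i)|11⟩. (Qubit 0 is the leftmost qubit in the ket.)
0.1155|00⟩ + (-0.04143 + 0.04455i)|01⟩ + (-0.6203 - 0.6203i)|10⟩ + (0.01676 + 0.462i)|11⟩

C-S leaves the control-|0⟩ kets |00⟩, |01⟩ unchanged and applies S to qubit 1 on the control-|1⟩ pair (|10⟩, |11⟩).
S = [[1, 0], [0, i]].
With a = amp(|10⟩) = (-0.6203 - 0.6203i) and b = amp(|11⟩) = (0.462 - 0.01676i):
new amp(|10⟩) = (1)·a = (-0.6203 - 0.6203i)
new amp(|11⟩) = (i)·b = (0.01676 + 0.462i)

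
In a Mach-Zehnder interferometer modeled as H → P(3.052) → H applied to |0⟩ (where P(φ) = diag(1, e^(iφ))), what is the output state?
(0.002005 + 0.04474i)|0⟩ + (0.998 - 0.04474i)|1⟩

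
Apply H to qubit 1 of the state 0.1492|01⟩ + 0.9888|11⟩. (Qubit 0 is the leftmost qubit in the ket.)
0.1055|00⟩ - 0.1055|01⟩ + 0.6992|10⟩ - 0.6992|11⟩

H on qubit 1 mixes each pair of kets that differ only in qubit 1: amplitudes (a, b) of (|…0…⟩, |…1…⟩) become ((a + b)/√2, (a − b)/√2). Kets absent from the input have amplitude 0.
(|00⟩, |01⟩): (a, b) = (0, 0.1492) → (0.1055, -0.1055)
(|10⟩, |11⟩): (a, b) = (0, 0.9888) → (0.6992, -0.6992)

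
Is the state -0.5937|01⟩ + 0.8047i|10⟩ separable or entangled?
Entangled

Writing the state as a|00⟩ + b|01⟩ + c|10⟩ + d|11⟩, it is a product state iff ad − bc = 0.
Here (a, b, c, d) = (0, -0.5937, 0.8047i, 0): ad − bc = (0)(0) − (-0.5937)(0.8047i) = 0.4778i ≠ 0, so the state is entangled.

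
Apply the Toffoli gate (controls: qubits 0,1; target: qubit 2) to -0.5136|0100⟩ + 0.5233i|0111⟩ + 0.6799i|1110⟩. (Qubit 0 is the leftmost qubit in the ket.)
-0.5136|0100⟩ + 0.5233i|0111⟩ + 0.6799i|1100⟩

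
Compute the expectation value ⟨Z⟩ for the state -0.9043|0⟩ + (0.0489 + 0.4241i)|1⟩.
0.6355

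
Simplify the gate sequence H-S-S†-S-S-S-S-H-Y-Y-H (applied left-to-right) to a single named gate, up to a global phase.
H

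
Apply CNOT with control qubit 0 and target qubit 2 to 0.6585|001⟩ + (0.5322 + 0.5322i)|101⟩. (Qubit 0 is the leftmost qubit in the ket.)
0.6585|001⟩ + (0.5322 + 0.5322i)|100⟩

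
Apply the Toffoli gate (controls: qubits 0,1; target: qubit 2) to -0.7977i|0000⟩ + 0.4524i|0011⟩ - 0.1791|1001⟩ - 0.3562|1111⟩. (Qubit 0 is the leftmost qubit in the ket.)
-0.7977i|0000⟩ + 0.4524i|0011⟩ - 0.1791|1001⟩ - 0.3562|1101⟩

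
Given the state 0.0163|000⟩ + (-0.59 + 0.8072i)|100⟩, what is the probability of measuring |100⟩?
0.9997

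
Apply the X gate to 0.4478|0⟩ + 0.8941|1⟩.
0.8941|0⟩ + 0.4478|1⟩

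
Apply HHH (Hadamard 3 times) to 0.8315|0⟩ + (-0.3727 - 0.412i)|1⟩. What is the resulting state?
(0.3244 - 0.2913i)|0⟩ + (0.8515 + 0.2913i)|1⟩

H² = I, so H^3 = H: a single Hadamard. With (a, b) = (0.8315, (-0.3727 - 0.412i)), H gives ((a + b)/√2, (a − b)/√2) = ((0.3244 - 0.2913i), (0.8515 + 0.2913i)).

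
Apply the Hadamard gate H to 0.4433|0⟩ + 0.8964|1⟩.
0.9473|0⟩ - 0.3204|1⟩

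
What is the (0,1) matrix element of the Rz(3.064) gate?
0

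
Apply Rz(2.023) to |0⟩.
(0.5306 - 0.8476i)|0⟩

Rz(2.023) = [[e^(−iθ/2), 0], [0, e^(iθ/2)]] with e^(±iθ/2) = cos(θ/2) ± i·sin(θ/2); θ = 2.023, cos(θ/2) ≈ 0.53059, sin(θ/2) ≈ 0.847629.
With a = amp(|0⟩) = 1 and b = amp(|1⟩) = 0:
new amp(|0⟩) = (0.53059 - 0.847629i)·a = (0.5306 - 0.8476i)
new amp(|1⟩) = (0.53059 + 0.847629i)·b = 0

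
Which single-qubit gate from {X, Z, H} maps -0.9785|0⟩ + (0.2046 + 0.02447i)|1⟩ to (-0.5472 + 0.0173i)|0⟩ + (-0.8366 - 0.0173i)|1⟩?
H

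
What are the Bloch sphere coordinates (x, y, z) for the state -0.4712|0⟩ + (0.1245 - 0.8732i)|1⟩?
(-0.1173, 0.8229, -0.5559)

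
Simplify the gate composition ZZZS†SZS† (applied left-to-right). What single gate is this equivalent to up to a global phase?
S†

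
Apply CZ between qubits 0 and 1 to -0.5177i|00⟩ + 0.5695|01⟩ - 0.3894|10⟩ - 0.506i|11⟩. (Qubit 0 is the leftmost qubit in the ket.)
-0.5177i|00⟩ + 0.5695|01⟩ - 0.3894|10⟩ + 0.506i|11⟩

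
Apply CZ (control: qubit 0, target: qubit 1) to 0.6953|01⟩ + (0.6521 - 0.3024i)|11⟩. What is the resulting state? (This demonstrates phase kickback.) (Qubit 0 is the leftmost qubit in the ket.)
0.6953|01⟩ + (-0.6521 + 0.3024i)|11⟩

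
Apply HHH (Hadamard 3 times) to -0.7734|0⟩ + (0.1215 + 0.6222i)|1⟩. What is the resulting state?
(-0.461 + 0.44i)|0⟩ + (-0.6328 - 0.44i)|1⟩

H² = I, so H^3 = H: a single Hadamard. With (a, b) = (-0.7734, (0.1215 + 0.6222i)), H gives ((a + b)/√2, (a − b)/√2) = ((-0.461 + 0.44i), (-0.6328 - 0.44i)).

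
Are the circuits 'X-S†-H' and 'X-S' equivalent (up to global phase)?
No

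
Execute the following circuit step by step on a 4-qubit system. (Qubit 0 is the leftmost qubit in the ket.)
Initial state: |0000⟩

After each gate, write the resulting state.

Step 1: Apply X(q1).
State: |0100⟩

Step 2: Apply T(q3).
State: |0100⟩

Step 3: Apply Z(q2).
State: |0100⟩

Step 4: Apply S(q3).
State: |0100⟩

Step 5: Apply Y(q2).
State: i|0110⟩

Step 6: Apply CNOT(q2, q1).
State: i|0010⟩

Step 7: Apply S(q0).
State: i|0010⟩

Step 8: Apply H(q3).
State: (1/√2)i|0010⟩ + (1/√2)i|0011⟩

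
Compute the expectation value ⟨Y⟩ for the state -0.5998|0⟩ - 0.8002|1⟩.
0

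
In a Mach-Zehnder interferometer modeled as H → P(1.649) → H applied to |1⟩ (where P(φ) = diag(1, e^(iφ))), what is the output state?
(0.5391 - 0.4985i)|0⟩ + (0.4609 + 0.4985i)|1⟩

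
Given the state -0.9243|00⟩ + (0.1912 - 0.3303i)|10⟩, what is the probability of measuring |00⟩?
0.8543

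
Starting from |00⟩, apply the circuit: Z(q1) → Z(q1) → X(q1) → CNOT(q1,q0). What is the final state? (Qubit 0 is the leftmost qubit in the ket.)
|11⟩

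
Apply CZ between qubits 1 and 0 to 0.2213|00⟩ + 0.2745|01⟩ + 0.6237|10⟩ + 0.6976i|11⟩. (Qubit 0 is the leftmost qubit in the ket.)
0.2213|00⟩ + 0.2745|01⟩ + 0.6237|10⟩ - 0.6976i|11⟩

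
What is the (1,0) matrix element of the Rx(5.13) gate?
-0.5452i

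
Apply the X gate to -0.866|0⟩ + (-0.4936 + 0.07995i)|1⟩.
(-0.4936 + 0.07995i)|0⟩ - 0.866|1⟩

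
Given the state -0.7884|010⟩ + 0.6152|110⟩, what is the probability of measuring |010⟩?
0.6216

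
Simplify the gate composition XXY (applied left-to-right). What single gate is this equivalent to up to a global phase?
Y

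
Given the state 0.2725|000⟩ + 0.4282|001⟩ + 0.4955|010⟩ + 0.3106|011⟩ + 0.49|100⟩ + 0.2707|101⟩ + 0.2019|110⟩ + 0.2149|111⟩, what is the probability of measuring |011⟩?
0.09647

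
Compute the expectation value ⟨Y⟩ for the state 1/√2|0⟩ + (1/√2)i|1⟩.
1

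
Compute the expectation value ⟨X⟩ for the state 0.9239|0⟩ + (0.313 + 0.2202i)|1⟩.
0.5784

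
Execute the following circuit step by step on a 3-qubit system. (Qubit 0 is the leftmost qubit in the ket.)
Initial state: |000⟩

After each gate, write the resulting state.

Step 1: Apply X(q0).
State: |100⟩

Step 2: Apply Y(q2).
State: i|101⟩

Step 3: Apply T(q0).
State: (-1/√2 + (1/√2)i)|101⟩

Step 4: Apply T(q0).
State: -|101⟩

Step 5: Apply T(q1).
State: -|101⟩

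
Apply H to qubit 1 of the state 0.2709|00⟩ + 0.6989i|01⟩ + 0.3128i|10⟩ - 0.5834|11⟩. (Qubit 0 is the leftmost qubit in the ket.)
(0.1916 + 0.4942i)|00⟩ + (0.1916 - 0.4942i)|01⟩ + (-0.4125 + 0.2212i)|10⟩ + (0.4125 + 0.2212i)|11⟩

H on qubit 1 mixes each pair of kets that differ only in qubit 1: amplitudes (a, b) of (|…0…⟩, |…1…⟩) become ((a + b)/√2, (a − b)/√2). Kets absent from the input have amplitude 0.
(|00⟩, |01⟩): (a, b) = (0.2709, 0.6989i) → ((0.1916 + 0.4942i), (0.1916 - 0.4942i))
(|10⟩, |11⟩): (a, b) = (0.3128i, -0.5834) → ((-0.4125 + 0.2212i), (0.4125 + 0.2212i))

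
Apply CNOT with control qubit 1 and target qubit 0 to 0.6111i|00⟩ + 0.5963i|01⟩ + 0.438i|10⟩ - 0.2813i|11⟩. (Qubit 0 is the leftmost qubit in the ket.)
0.6111i|00⟩ - 0.2813i|01⟩ + 0.438i|10⟩ + 0.5963i|11⟩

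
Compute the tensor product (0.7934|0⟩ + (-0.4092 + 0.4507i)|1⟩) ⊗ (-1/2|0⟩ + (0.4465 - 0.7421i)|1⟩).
-0.3967|00⟩ + (0.3543 - 0.5888i)|01⟩ + (0.2046 - 0.2254i)|10⟩ + (0.1518 + 0.5049i)|11⟩

amp(|b₁b₂…⟩) = product of the factor amplitudes for bits b₁, b₂, …; only kets whose every factor amplitude is nonzero survive.
|00⟩: (0.7934)(-1/2) = -0.3967
|01⟩: (0.7934)(0.4465 - 0.7421i) = (0.3543 - 0.5888i)
|10⟩: (-0.4092 + 0.4507i)(-1/2) = (0.2046 - 0.2254i)
|11⟩: (-0.4092 + 0.4507i)(0.4465 - 0.7421i) = (0.1518 + 0.5049i)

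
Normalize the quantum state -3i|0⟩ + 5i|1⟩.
-0.5145i|0⟩ + 0.8575i|1⟩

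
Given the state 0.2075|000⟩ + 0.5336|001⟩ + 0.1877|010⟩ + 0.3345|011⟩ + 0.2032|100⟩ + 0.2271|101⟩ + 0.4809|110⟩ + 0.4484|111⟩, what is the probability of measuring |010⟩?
0.03523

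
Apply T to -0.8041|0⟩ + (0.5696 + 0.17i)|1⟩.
-0.8041|0⟩ + (0.2826 + 0.523i)|1⟩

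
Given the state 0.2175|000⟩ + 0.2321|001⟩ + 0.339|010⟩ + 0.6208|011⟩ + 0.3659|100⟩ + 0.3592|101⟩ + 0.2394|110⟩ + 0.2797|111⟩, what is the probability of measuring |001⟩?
0.05387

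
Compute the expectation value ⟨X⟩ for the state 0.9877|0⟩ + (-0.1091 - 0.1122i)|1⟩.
-0.2155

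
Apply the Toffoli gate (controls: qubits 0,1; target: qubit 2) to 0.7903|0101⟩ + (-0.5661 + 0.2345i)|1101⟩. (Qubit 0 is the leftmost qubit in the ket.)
0.7903|0101⟩ + (-0.5661 + 0.2345i)|1111⟩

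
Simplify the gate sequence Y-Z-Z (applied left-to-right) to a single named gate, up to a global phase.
Y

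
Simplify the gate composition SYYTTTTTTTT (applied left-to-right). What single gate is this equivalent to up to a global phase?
S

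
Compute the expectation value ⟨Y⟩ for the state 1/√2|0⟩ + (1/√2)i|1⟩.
1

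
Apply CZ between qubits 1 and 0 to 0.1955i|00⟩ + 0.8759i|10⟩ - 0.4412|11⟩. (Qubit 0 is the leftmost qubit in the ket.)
0.1955i|00⟩ + 0.8759i|10⟩ + 0.4412|11⟩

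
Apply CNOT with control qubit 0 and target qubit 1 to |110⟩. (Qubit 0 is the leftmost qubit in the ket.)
|100⟩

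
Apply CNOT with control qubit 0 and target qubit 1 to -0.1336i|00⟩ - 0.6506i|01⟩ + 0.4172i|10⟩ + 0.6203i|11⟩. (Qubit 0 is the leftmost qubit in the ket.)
-0.1336i|00⟩ - 0.6506i|01⟩ + 0.6203i|10⟩ + 0.4172i|11⟩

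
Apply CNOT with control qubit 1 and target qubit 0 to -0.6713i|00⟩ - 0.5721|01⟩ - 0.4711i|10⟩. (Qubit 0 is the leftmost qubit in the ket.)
-0.6713i|00⟩ - 0.4711i|10⟩ - 0.5721|11⟩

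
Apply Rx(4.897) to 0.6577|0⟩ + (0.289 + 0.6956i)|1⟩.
(-0.06152 - 0.1846i)|0⟩ + (-0.2223 - 0.9553i)|1⟩

Rx(4.897) = [[cos(θ/2), −i·sin(θ/2)], [−i·sin(θ/2), cos(θ/2)]]; θ = 4.897, cos(θ/2) ≈ -0.769274, sin(θ/2) ≈ 0.638919.
With a = amp(|0⟩) = 0.6577 and b = amp(|1⟩) = (0.289 + 0.6956i):
new amp(|0⟩) = (-0.769274)·a + (-0.638919i)·b = (-0.06152 - 0.1846i)
new amp(|1⟩) = (-0.638919i)·a + (-0.769274)·b = (-0.2223 - 0.9553i)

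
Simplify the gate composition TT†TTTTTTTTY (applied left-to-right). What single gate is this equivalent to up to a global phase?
Y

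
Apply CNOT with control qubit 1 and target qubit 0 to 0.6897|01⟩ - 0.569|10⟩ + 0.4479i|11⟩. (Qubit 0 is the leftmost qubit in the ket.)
0.4479i|01⟩ - 0.569|10⟩ + 0.6897|11⟩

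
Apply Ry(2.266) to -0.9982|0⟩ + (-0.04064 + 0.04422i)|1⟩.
(-0.3864 - 0.04005i)|0⟩ + (-0.9213 + 0.01875i)|1⟩

Ry(2.266) = [[cos(θ/2), −sin(θ/2)], [sin(θ/2), cos(θ/2)]]; θ = 2.266, cos(θ/2) ≈ 0.423945, sin(θ/2) ≈ 0.905688.
With a = amp(|0⟩) = -0.9982 and b = amp(|1⟩) = (-0.04064 + 0.04422i):
new amp(|0⟩) = (0.423945)·a + (-0.905688)·b = (-0.3864 - 0.04005i)
new amp(|1⟩) = (0.905688)·a + (0.423945)·b = (-0.9213 + 0.01875i)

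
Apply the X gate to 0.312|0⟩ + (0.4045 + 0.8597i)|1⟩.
(0.4045 + 0.8597i)|0⟩ + 0.312|1⟩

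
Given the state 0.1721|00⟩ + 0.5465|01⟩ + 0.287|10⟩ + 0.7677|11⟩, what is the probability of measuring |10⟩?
0.08237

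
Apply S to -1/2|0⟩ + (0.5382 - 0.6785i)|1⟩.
-1/2|0⟩ + (0.6785 + 0.5382i)|1⟩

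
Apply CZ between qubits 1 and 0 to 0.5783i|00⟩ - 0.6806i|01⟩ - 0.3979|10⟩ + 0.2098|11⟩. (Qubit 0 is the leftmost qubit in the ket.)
0.5783i|00⟩ - 0.6806i|01⟩ - 0.3979|10⟩ - 0.2098|11⟩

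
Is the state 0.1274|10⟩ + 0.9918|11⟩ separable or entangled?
Separable

Writing the state as a|00⟩ + b|01⟩ + c|10⟩ + d|11⟩, it is a product state iff ad − bc = 0.
Here (a, b, c, d) = (0, 0, 0.1274, 0.9918): ad − bc = (0)(0.9918) − (0)(0.1274) = 0, so the state is separable.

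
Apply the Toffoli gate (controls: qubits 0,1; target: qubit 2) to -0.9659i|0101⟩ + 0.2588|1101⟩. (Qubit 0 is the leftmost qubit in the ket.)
-0.9659i|0101⟩ + 0.2588|1111⟩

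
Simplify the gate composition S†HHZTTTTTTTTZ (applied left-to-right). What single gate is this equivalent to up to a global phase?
S†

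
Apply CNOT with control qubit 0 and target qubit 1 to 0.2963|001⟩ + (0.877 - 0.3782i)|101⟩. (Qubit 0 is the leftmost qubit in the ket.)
0.2963|001⟩ + (0.877 - 0.3782i)|111⟩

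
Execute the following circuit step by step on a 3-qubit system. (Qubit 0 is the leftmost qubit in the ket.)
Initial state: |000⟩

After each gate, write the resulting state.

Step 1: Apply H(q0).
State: 1/√2|000⟩ + 1/√2|100⟩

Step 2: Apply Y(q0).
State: -(1/√2)i|000⟩ + (1/√2)i|100⟩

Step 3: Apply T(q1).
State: -(1/√2)i|000⟩ + (1/√2)i|100⟩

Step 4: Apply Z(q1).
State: -(1/√2)i|000⟩ + (1/√2)i|100⟩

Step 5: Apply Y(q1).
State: 1/√2|010⟩ - 1/√2|110⟩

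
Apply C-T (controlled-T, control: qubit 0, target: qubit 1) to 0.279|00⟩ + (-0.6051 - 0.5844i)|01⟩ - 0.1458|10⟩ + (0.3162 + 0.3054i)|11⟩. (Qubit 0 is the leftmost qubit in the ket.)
0.279|00⟩ + (-0.6051 - 0.5844i)|01⟩ - 0.1458|10⟩ + (0.007637 + 0.4395i)|11⟩

C-T leaves the control-|0⟩ kets |00⟩, |01⟩ unchanged and applies T to qubit 1 on the control-|1⟩ pair (|10⟩, |11⟩).
T = [[1, 0], [0, (1/√2 + (1/√2)i)]].
With a = amp(|10⟩) = -0.1458 and b = amp(|11⟩) = (0.3162 + 0.3054i):
new amp(|10⟩) = (1)·a = -0.1458
new amp(|11⟩) = (1/√2 + (1/√2)i)·b = (0.007637 + 0.4395i)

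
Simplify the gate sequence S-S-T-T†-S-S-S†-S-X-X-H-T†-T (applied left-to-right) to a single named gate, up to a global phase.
H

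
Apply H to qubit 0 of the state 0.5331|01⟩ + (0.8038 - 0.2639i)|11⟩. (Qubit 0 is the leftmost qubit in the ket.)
(0.9453 - 0.1866i)|01⟩ + (-0.1914 + 0.1866i)|11⟩

H on qubit 0 mixes each pair of kets that differ only in qubit 0: amplitudes (a, b) of (|…0…⟩, |…1…⟩) become ((a + b)/√2, (a − b)/√2). Kets absent from the input have amplitude 0.
(|01⟩, |11⟩): (a, b) = (0.5331, (0.8038 - 0.2639i)) → ((0.9453 - 0.1866i), (-0.1914 + 0.1866i))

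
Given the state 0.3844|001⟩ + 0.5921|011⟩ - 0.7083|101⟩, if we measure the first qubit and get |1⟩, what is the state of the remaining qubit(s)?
-|01⟩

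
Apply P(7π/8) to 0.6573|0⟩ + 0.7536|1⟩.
0.6573|0⟩ + (-0.6962 + 0.2884i)|1⟩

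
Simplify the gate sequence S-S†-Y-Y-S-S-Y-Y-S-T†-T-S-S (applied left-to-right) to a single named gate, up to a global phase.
S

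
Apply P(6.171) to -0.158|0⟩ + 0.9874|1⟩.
-0.158|0⟩ + (0.9812 - 0.1105i)|1⟩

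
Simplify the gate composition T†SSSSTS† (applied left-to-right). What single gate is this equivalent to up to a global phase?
S†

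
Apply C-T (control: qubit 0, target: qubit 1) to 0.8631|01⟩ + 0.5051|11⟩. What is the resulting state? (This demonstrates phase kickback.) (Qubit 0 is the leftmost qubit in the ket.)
0.8631|01⟩ + (0.3572 + 0.3572i)|11⟩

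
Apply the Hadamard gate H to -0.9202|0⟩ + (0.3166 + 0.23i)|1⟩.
(-0.4268 + 0.1626i)|0⟩ + (-0.8745 - 0.1626i)|1⟩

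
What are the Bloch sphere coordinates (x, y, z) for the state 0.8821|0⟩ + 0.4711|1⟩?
(0.8311, 0, 0.5562)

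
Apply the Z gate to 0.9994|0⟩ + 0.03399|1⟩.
0.9994|0⟩ - 0.03399|1⟩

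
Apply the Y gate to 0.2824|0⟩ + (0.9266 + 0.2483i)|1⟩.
(0.2483 - 0.9266i)|0⟩ + 0.2824i|1⟩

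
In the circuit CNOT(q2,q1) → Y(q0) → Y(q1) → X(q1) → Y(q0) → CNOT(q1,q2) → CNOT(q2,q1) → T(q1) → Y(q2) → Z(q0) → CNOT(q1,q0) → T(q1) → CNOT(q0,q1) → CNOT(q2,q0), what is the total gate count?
14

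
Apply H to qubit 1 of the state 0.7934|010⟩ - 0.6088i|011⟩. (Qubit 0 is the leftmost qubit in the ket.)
0.561|000⟩ - 0.4305i|001⟩ - 0.561|010⟩ + 0.4305i|011⟩

H on qubit 1 mixes each pair of kets that differ only in qubit 1: amplitudes (a, b) of (|…0…⟩, |…1…⟩) become ((a + b)/√2, (a − b)/√2). Kets absent from the input have amplitude 0.
(|000⟩, |010⟩): (a, b) = (0, 0.7934) → (0.561, -0.561)
(|001⟩, |011⟩): (a, b) = (0, -0.6088i) → (-0.4305i, 0.4305i)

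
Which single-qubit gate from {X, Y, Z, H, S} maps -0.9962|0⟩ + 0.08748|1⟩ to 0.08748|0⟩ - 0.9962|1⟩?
X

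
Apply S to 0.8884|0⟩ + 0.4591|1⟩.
0.8884|0⟩ + 0.4591i|1⟩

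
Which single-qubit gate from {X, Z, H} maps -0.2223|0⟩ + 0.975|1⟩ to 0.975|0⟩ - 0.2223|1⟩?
X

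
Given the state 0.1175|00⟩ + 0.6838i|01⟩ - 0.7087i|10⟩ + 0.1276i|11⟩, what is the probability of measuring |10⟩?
0.5023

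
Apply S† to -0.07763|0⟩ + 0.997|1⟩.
-0.07763|0⟩ - 0.997i|1⟩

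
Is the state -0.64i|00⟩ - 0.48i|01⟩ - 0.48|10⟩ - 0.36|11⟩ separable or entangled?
Separable

Writing the state as a|00⟩ + b|01⟩ + c|10⟩ + d|11⟩, it is a product state iff ad − bc = 0.
Here (a, b, c, d) = (-0.64i, -0.48i, -0.48, -0.36): ad − bc = (-0.64i)(-0.36) − (-0.48i)(-0.48) = 0, so the state is separable.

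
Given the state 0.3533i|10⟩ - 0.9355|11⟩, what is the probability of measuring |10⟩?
0.1248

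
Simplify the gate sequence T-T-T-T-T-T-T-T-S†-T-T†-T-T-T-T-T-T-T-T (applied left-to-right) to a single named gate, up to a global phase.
S†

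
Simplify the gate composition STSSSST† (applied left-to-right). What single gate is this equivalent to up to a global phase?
S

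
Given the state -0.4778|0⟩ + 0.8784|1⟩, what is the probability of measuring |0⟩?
0.2283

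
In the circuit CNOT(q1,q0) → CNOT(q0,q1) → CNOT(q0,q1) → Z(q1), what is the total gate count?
4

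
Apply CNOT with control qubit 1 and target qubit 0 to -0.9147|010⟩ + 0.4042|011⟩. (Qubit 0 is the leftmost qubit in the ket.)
-0.9147|110⟩ + 0.4042|111⟩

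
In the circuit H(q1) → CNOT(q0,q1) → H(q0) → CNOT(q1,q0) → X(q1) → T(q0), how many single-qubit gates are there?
4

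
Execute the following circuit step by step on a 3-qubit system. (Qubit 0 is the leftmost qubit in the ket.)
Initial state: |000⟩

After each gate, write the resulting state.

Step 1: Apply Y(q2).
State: i|001⟩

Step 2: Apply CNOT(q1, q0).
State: i|001⟩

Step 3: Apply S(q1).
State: i|001⟩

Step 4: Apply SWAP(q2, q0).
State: i|100⟩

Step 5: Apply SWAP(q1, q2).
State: i|100⟩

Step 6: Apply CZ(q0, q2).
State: i|100⟩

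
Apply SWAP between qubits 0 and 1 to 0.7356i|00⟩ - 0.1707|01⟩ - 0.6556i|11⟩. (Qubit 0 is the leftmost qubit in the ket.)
0.7356i|00⟩ - 0.1707|10⟩ - 0.6556i|11⟩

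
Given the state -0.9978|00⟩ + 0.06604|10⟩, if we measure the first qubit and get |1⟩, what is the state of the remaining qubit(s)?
|0⟩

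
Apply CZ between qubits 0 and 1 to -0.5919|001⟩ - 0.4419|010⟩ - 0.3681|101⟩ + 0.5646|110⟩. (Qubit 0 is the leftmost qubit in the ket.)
-0.5919|001⟩ - 0.4419|010⟩ - 0.3681|101⟩ - 0.5646|110⟩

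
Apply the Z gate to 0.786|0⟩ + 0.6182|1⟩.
0.786|0⟩ - 0.6182|1⟩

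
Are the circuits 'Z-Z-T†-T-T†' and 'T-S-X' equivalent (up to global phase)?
No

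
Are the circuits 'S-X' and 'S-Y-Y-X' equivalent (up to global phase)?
Yes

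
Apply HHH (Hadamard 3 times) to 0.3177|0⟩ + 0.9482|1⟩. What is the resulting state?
0.8951|0⟩ - 0.4458|1⟩

H² = I, so H^3 = H: a single Hadamard. With (a, b) = (0.3177, 0.9482), H gives ((a + b)/√2, (a − b)/√2) = (0.8951, -0.4458).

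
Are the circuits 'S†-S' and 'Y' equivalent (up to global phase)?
No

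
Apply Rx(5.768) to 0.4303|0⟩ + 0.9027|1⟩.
(-0.4161 - 0.23i)|0⟩ + (-0.8729 - 0.1096i)|1⟩

Rx(5.768) = [[cos(θ/2), −i·sin(θ/2)], [−i·sin(θ/2), cos(θ/2)]]; θ = 5.768, cos(θ/2) ≈ -0.967006, sin(θ/2) ≈ 0.254753.
With a = amp(|0⟩) = 0.4303 and b = amp(|1⟩) = 0.9027:
new amp(|0⟩) = (-0.967006)·a + (-0.254753i)·b = (-0.4161 - 0.23i)
new amp(|1⟩) = (-0.254753i)·a + (-0.967006)·b = (-0.8729 - 0.1096i)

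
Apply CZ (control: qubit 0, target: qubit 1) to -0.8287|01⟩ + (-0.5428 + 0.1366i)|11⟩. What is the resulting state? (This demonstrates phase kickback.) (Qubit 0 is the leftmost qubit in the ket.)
-0.8287|01⟩ + (0.5428 - 0.1366i)|11⟩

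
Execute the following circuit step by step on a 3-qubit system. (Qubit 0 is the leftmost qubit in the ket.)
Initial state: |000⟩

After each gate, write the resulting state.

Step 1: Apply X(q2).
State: |001⟩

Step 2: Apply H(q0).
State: 1/√2|001⟩ + 1/√2|101⟩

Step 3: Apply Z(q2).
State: -1/√2|001⟩ - 1/√2|101⟩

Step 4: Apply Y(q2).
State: (1/√2)i|000⟩ + (1/√2)i|100⟩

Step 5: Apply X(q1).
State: (1/√2)i|010⟩ + (1/√2)i|110⟩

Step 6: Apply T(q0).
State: (1/√2)i|010⟩ + (-1/2 + (1/2)i)|110⟩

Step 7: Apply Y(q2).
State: -1/√2|011⟩ + (-1/2 - (1/2)i)|111⟩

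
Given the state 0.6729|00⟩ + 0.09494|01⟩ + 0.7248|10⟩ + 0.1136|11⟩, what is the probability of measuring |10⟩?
0.5253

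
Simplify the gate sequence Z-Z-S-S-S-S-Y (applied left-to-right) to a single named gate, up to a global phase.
Y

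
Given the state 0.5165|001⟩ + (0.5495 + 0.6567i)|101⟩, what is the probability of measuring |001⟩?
0.2668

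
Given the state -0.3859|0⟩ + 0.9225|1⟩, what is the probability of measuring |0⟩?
0.1489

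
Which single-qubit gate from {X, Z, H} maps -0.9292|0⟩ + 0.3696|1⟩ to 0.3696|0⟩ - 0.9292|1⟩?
X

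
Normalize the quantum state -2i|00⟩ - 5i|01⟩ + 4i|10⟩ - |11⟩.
-0.2949i|00⟩ - 0.7372i|01⟩ + 0.5898i|10⟩ - 0.1474|11⟩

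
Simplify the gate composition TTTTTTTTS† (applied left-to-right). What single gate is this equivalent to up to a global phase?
S†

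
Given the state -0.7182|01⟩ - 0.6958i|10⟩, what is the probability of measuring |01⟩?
0.5158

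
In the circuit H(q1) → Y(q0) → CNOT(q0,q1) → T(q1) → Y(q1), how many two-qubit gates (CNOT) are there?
1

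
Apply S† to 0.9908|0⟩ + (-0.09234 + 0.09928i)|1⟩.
0.9908|0⟩ + (0.09928 + 0.09234i)|1⟩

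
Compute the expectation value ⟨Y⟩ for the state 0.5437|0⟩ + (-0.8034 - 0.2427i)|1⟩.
-0.2639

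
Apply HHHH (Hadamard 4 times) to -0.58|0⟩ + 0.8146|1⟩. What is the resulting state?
-0.58|0⟩ + 0.8146|1⟩

H² = I, so an even number of Hadamards cancels: H^4 = I and the state is unchanged.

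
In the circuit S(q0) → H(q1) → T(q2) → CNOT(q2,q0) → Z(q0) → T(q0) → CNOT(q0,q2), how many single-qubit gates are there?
5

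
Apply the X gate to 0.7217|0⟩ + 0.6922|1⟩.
0.6922|0⟩ + 0.7217|1⟩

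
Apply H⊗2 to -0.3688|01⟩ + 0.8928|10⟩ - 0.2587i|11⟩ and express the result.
(0.262 - 0.1294i)|00⟩ + (0.6308 + 0.1294i)|01⟩ + (-0.6308 + 0.1294i)|10⟩ + (-0.262 - 0.1294i)|11⟩

H⊗2 gives amp(|y⟩) = (1/2) Σ_x (−1)^(x·y) amp(|x⟩), where x·y is the number of positions in which both x and y have a 1.
|00⟩: (-0.3688 + 0.8928 - 0.2587i)/2 = (0.262 - 0.1294i)
|01⟩: (0.3688 + 0.8928 + 0.2587i)/2 = (0.6308 + 0.1294i)
|10⟩: (-0.3688 - 0.8928 + 0.2587i)/2 = (-0.6308 + 0.1294i)
|11⟩: (0.3688 - 0.8928 - 0.2587i)/2 = (-0.262 - 0.1294i)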